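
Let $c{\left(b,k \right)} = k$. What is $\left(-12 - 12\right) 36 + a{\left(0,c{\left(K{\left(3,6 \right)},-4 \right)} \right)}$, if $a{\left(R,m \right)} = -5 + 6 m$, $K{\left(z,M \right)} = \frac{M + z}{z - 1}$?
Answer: $-893$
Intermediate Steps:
$K{\left(z,M \right)} = \frac{M + z}{-1 + z}$
$\left(-12 - 12\right) 36 + a{\left(0,c{\left(K{\left(3,6 \right)},-4 \right)} \right)} = \left(-12 - 12\right) 36 + \left(-5 + 6 \left(-4\right)\right) = \left(-12 - 12\right) 36 - 29 = \left(-24\right) 36 - 29 = -864 - 29 = -893$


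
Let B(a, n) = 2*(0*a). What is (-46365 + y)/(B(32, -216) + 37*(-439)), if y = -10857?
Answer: 57222/16243 ≈ 3.5229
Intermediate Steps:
B(a, n) = 0 (B(a, n) = 2*0 = 0)
(-46365 + y)/(B(32, -216) + 37*(-439)) = (-46365 - 10857)/(0 + 37*(-439)) = -57222/(0 - 16243) = -57222/(-16243) = -57222*(-1/16243) = 57222/16243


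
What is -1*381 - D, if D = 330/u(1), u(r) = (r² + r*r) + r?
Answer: -491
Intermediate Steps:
u(r) = r + 2*r² (u(r) = (r² + r²) + r = 2*r² + r = r + 2*r²)
D = 110 (D = 330/((1*(1 + 2*1))) = 330/((1*(1 + 2))) = 330/((1*3)) = 330/3 = 330*(⅓) = 110)
-1*381 - D = -1*381 - 1*110 = -381 - 110 = -491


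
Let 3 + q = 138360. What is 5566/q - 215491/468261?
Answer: -3023149729/7198576353 ≈ -0.41996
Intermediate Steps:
q = 138357 (q = -3 + 138360 = 138357)
5566/q - 215491/468261 = 5566/138357 - 215491/468261 = -3023149729/7198576353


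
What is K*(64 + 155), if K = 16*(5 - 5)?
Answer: 0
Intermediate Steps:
K = 0 (K = 16*0 = 0)
K*(64 + 155) = 0*(64 + 155) = 0*219 = 0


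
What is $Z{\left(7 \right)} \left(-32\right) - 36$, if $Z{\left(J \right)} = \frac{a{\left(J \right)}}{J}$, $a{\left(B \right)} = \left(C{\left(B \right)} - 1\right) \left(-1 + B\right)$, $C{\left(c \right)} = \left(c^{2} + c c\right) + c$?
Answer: $- \frac{20220}{7} \approx -2888.6$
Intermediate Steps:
$C{\left(c \right)} = c + 2 c^{2}$ ($C{\left(c \right)} = \left(c^{2} + c^{2}\right) + c = 2 c^{2} + c = c + 2 c^{2}$)
$a{\left(B \right)} = \left(-1 + B\right) \left(-1 + B \left(1 + 2 B\right)\right)$ ($a{\left(B \right)} = \left(B \left(1 + 2 B\right) - 1\right) \left(-1 + B\right) = \left(-1 + B \left(1 + 2 B\right)\right) \left(-1 + B\right) = \left(-1 + B\right) \left(-1 + B \left(1 + 2 B\right)\right)$)
$Z{\left(J \right)} = \frac{1 - J^{2} - 2 J + 2 J^{3}}{J}$
$Z{\left(7 \right)} \left(-32\right) - 36 = \left(-2 + \frac{1}{7} - 7 + 2 \cdot 7^{2}\right) \left(-32\right) - 36 = \left(-2 + \frac{1}{7} - 7 + 2 \cdot 49\right) \left(-32\right) - 36 = \left(-2 + \frac{1}{7} - 7 + 98\right) \left(-32\right) - 36 = \frac{624}{7} \left(-32\right) - 36 = - \frac{19968}{7} - 36 = - \frac{20220}{7}$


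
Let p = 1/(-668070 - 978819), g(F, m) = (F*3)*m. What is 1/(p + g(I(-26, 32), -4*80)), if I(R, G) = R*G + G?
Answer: 1646889/1264810751999 ≈ 1.3021e-6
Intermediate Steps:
I(R, G) = G + G*R (I(R, G) = G*R + G = G + G*R)
g(F, m) = 3*F*m (g(F, m) = (3*F)*m = 3*F*m)
p = -1/1646889 (p = 1/(-1646889) = -1/1646889 ≈ -6.0721e-7)
1/(p + g(I(-26, 32), -4*80)) = 1/(-1/1646889 + 3*(32*(1 - 26))*(-4*80)) = 1/(-1/1646889 + 3*(32*(-25))*(-320)) = 1/(-1/1646889 + 3*(-800)*(-320)) = 1/(-1/1646889 + 768000) = 1/(1264810751999/1646889) = 1646889/1264810751999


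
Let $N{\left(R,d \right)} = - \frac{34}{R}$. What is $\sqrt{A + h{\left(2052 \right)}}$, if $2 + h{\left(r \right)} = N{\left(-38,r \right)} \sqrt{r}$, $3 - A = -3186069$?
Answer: $\frac{\sqrt{1150171270 + 1938 \sqrt{57}}}{19} \approx 1785.0$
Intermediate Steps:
$A = 3186072$ ($A = 3 - -3186069 = 3 + 3186069 = 3186072$)
$h{\left(r \right)} = -2 + \frac{17 \sqrt{r}}{19}$ ($h{\left(r \right)} = -2 + - \frac{34}{-38} \sqrt{r} = -2 + \left(-34\right) \left(- \frac{1}{38}\right) \sqrt{r} = -2 + \frac{17 \sqrt{r}}{19}$)
$\sqrt{A + h{\left(2052 \right)}} = \sqrt{3186072 - \left(2 - \frac{17 \sqrt{2052}}{19}\right)} = \sqrt{3186072 - \left(2 - \frac{17 \cdot 6 \sqrt{57}}{19}\right)} = \sqrt{3186072 - \left(2 - \frac{102 \sqrt{57}}{19}\right)} = \sqrt{3186070 + \frac{102 \sqrt{57}}{19}}$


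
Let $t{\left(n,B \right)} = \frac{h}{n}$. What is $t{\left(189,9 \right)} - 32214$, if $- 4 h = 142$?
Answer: $- \frac{12176963}{378} \approx -32214.0$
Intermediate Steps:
$h = - \frac{71}{2}$ ($h = \left(- \frac{1}{4}\right) 142 = - \frac{71}{2} \approx -35.5$)
$t{\left(n,B \right)} = - \frac{71}{2 n}$
$t{\left(189,9 \right)} - 32214 = - \frac{71}{2 \cdot 189} - 32214 = \left(- \frac{71}{2}\right) \frac{1}{189} - 32214 = - \frac{71}{378} - 32214 = - \frac{12176963}{378}$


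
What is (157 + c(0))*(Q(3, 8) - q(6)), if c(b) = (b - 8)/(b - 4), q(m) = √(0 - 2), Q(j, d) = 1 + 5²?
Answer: 4134 - 159*I*√2 ≈ 4134.0 - 224.86*I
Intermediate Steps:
Q(j, d) = 26 (Q(j, d) = 1 + 25 = 26)
q(m) = I*√2 (q(m) = √(-2) = I*√2)
c(b) = (-8 + b)/(-4 + b)
(157 + c(0))*(Q(3, 8) - q(6)) = (157 + (-8 + 0)/(-4 + 0))*(26 - I*√2) = (157 - 8/(-4))*(26 - I*√2) = (157 - ¼*(-8))*(26 - I*√2) = (157 + 2)*(26 - I*√2) = 159*(26 - I*√2) = 4134 - 159*I*√2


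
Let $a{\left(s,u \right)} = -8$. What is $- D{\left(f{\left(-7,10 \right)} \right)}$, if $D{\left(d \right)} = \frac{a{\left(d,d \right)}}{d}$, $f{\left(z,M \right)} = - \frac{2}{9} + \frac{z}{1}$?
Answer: $- \frac{72}{65} \approx -1.1077$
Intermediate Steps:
$f{\left(z,M \right)} = - \frac{2}{9} + z$ ($f{\left(z,M \right)} = \left(-2\right) \frac{1}{9} + z 1 = - \frac{2}{9} + z$)
$D{\left(d \right)} = - \frac{8}{d}$
$- D{\left(f{\left(-7,10 \right)} \right)} = - \frac{-8}{- \frac{2}{9} - 7} = - \frac{-8}{- \frac{65}{9}} = - \frac{\left(-8\right) \left(-9\right)}{65} = \left(-1\right) \frac{72}{65} = - \frac{72}{65}$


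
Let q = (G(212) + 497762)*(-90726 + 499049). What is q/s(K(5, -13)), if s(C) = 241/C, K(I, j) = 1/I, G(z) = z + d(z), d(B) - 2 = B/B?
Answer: 203335462571/1205 ≈ 1.6874e+8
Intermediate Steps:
d(B) = 3 (d(B) = 2 + B/B = 2 + 1 = 3)
G(z) = 3 + z (G(z) = z + 3 = 3 + z)
q = 203335462571 (q = ((3 + 212) + 497762)*(-90726 + 499049) = (215 + 497762)*408323 = 497977*408323 = 203335462571)
q/s(K(5, -13)) = 203335462571/((241/(1/5))) = 203335462571/((241*5)) = 203335462571/1205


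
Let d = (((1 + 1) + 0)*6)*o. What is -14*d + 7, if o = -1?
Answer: 175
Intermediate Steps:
d = -12 (d = (((1 + 1) + 0)*6)*(-1) = ((2 + 0)*6)*(-1) = (2*6)*(-1) = 12*(-1) = -12)
-14*d + 7 = -14*(-12) + 7 = 168 + 7 = 175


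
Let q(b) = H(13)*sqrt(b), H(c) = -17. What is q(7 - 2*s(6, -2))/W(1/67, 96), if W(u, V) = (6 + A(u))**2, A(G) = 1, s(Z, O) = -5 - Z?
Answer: -17*sqrt(29)/49 ≈ -1.8683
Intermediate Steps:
W(u, V) = 49 (W(u, V) = (6 + 1)**2 = 7**2 = 49)
q(b) = -17*sqrt(b)
q(7 - 2*s(6, -2))/W(1/67, 96) = -17*sqrt(7 - 2*(-5 - 1*6))/49 = -17*sqrt(7 - 2*(-5 - 6))*(1/49) = -17*sqrt(7 - 2*(-11))*(1/49) = -17*sqrt(7 + 22)*(1/49) = -17*sqrt(29)*(1/49) = -17*sqrt(29)/49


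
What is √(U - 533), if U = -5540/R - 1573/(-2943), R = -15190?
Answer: 2*I*√6028252031481/212877 ≈ 23.067*I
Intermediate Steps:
U = 4019809/4470417 (U = -5540/(-15190) - 1573/(-2943) = -5540*(-1/15190) - 1573*(-1/2943) = 554/1519 + 1573/2943 = 4019809/4470417 ≈ 0.89920)
√(U - 533) = √(4019809/4470417 - 533) = √(-2378712452/4470417) = 2*I*√6028252031481/212877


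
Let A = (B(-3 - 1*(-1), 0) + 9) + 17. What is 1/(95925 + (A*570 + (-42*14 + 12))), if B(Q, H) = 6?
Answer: 1/113589 ≈ 8.8037e-6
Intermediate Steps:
A = 32 (A = (6 + 9) + 17 = 15 + 17 = 32)
1/(95925 + (A*570 + (-42*14 + 12))) = 1/(95925 + (32*570 + (-42*14 + 12))) = 1/(95925 + (18240 + (-588 + 12))) = 1/(95925 + (18240 - 576)) = 1/(95925 + 17664) = 1/113589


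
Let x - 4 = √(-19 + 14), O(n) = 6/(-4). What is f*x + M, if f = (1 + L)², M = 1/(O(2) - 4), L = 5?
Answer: 1582/11 + 36*I*√5 ≈ 143.82 + 80.498*I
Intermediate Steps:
O(n) = -3/2 (O(n) = 6*(-¼) = -3/2)
x = 4 + I*√5 (x = 4 + √(-19 + 14) = 4 + √(-5) = 4 + I*√5 ≈ 4.0 + 2.2361*I)
M = -2/11 (M = 1/(-3/2 - 4) = 1/(-11/2) = -2/11 ≈ -0.18182)
f = 36 (f = (1 + 5)² = 6² = 36)
f*x + M = 36*(4 + I*√5) - 2/11 = (144 + 36*I*√5) - 2/11 = 1582/11 + 36*I*√5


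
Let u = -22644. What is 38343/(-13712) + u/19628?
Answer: -265772733/67284784 ≈ -3.9500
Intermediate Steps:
38343/(-13712) + u/19628 = 38343/(-13712) - 22644/19628 = 38343*(-1/13712) - 22644*1/19628 = -38343/13712 - 5661/4907 = -265772733/67284784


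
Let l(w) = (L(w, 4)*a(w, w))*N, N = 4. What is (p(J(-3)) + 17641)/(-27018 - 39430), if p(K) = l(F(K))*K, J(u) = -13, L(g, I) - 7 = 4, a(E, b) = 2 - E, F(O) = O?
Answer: -9061/66448 ≈ -0.13636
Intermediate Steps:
L(g, I) = 11 (L(g, I) = 7 + 4 = 11)
l(w) = 88 - 44*w (l(w) = (11*(2 - w))*4 = (22 - 11*w)*4 = 88 - 44*w)
p(K) = K*(88 - 44*K) (p(K) = (88 - 44*K)*K = K*(88 - 44*K))
(p(J(-3)) + 17641)/(-27018 - 39430) = (44*(-13)*(2 - 1*(-13)) + 17641)/(-27018 - 39430) = (44*(-13)*(2 + 13) + 17641)/(-66448) = (44*(-13)*15 + 17641)*(-1/66448) = (-8580 + 17641)*(-1/66448) = 9061*(-1/66448) = -9061/66448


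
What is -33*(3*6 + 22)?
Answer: -1320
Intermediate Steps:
-33*(3*6 + 22) = -33*(18 + 22) = -33*40 = -1320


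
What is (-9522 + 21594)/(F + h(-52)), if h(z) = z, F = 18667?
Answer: 4024/6205 ≈ 0.64851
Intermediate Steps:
(-9522 + 21594)/(F + h(-52)) = (-9522 + 21594)/(18667 - 52) = 12072/18615 = 12072*(1/18615) = 4024/6205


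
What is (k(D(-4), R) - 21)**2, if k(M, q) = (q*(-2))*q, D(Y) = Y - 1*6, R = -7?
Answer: 14161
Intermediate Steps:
D(Y) = -6 + Y (D(Y) = Y - 6 = -6 + Y)
k(M, q) = -2*q**2 (k(M, q) = (-2*q)*q = -2*q**2)
(k(D(-4), R) - 21)**2 = (-2*(-7)**2 - 21)**2 = (-2*49 - 21)**2 = (-98 - 21)**2 = (-119)**2 = 14161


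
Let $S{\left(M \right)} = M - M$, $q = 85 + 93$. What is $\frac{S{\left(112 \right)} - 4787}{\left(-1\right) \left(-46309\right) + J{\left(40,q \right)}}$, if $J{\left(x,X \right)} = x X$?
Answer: $- \frac{4787}{53429} \approx -0.089596$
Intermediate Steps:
$q = 178$
$J{\left(x,X \right)} = X x$
$S{\left(M \right)} = 0$
$\frac{S{\left(112 \right)} - 4787}{\left(-1\right) \left(-46309\right) + J{\left(40,q \right)}} = \frac{0 - 4787}{\left(-1\right) \left(-46309\right) + 178 \cdot 40} = - \frac{4787}{46309 + 7120} = - \frac{4787}{53429}$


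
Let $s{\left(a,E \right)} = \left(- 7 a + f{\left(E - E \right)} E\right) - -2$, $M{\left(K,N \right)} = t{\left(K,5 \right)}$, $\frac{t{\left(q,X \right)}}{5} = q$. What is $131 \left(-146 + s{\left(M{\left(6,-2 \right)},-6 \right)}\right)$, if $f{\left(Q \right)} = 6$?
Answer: $-51090$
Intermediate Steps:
$t{\left(q,X \right)} = 5 q$
$M{\left(K,N \right)} = 5 K$
$s{\left(a,E \right)} = 2 - 7 a + 6 E$ ($s{\left(a,E \right)} = \left(- 7 a + 6 E\right) - -2 = \left(- 7 a + 6 E\right) + 2 = 2 - 7 a + 6 E$)
$131 \left(-146 + s{\left(M{\left(6,-2 \right)},-6 \right)}\right) = 131 \left(-146 + \left(2 - 7 \cdot 5 \cdot 6 + 6 \left(-6\right)\right)\right) = 131 \left(-146 - 244\right) = 131 \left(-390\right) = -51090$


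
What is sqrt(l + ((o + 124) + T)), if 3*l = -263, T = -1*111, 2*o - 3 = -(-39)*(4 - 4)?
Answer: I*sqrt(2634)/6 ≈ 8.5538*I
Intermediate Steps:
o = 3/2 (o = 3/2 + (-(-39)*(4 - 4))/2 = 3/2 + (-(-39)*0)/2 = 3/2 + (-13*0)/2 = 3/2 + (1/2)*0 = 3/2 + 0 = 3/2 ≈ 1.5000)
T = -111
l = -263/3 (l = (1/3)*(-263) = -263/3 ≈ -87.667)
sqrt(l + ((o + 124) + T)) = sqrt(-263/3 + ((3/2 + 124) - 111)) = sqrt(-263/3 + (251/2 - 111)) = sqrt(-263/3 + 29/2) = sqrt(-439/6) = I*sqrt(2634)/6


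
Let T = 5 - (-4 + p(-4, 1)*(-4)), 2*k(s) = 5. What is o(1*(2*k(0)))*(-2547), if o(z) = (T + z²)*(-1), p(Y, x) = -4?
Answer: 45846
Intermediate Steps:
k(s) = 5/2 (k(s) = (½)*5 = 5/2)
T = -7 (T = 5 - (-4 - 4*(-4)) = 5 - (-4 + 16) = 5 - 1*12 = 5 - 12 = -7)
o(z) = 7 - z² (o(z) = (-7 + z²)*(-1) = 7 - z²)
o(1*(2*k(0)))*(-2547) = (7 - (1*(2*(5/2)))²)*(-2547) = (7 - (1*5)²)*(-2547) = (7 - 1*5²)*(-2547) = (7 - 1*25)*(-2547) = (7 - 25)*(-2547) = -18*(-2547) = 45846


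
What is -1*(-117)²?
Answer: -13689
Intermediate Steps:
-1*(-117)² = -1*13689 = -13689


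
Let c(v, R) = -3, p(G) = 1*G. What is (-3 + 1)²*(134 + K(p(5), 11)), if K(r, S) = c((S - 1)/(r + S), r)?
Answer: 524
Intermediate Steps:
p(G) = G
K(r, S) = -3
(-3 + 1)²*(134 + K(p(5), 11)) = (-3 + 1)²*(134 - 3) = (-2)²*131 = 4*131 = 524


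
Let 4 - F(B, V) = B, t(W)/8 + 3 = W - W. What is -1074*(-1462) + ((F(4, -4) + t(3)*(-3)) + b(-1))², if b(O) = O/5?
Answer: 39383581/25 ≈ 1.5753e+6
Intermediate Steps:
t(W) = -24 (t(W) = -24 + 8*(W - W) = -24 + 8*0 = -24 + 0 = -24)
F(B, V) = 4 - B
b(O) = O/5 (b(O) = O*(⅕) = O/5)
-1074*(-1462) + ((F(4, -4) + t(3)*(-3)) + b(-1))² = -1074*(-1462) + (((4 - 1*4) - 24*(-3)) + (⅕)*(-1))² = 1570188 + (((4 - 4) + 72) - ⅕)² = 1570188 + ((0 + 72) - ⅕)² = 1570188 + (72 - ⅕)² = 1570188 + (359/5)² = 1570188 + 128881/25 = 39383581/25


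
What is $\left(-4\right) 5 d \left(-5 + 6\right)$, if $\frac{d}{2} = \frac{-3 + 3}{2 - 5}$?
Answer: $0$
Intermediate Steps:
$d = 0$ ($d = 2 \frac{-3 + 3}{2 - 5} = 2 \frac{0}{-3} = 2 \cdot 0 \left(- \frac{1}{3}\right) = 2 \cdot 0 = 0$)
$\left(-4\right) 5 d \left(-5 + 6\right) = \left(-4\right) 5 \cdot 0 \left(-5 + 6\right) = \left(-20\right) 0 \cdot 1 = 0 \cdot 1 = 0$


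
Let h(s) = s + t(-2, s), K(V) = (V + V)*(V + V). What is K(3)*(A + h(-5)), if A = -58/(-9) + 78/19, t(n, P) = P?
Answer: 376/19 ≈ 19.789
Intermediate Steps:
K(V) = 4*V² (K(V) = (2*V)*(2*V) = 4*V²)
A = 1804/171 (A = -58*(-⅑) + 78*(1/19) = 58/9 + 78/19 = 1804/171 ≈ 10.550)
h(s) = 2*s (h(s) = s + s = 2*s)
K(3)*(A + h(-5)) = (4*3²)*(1804/171 + 2*(-5)) = (4*9)*(1804/171 - 10) = 36*(94/171) = 376/19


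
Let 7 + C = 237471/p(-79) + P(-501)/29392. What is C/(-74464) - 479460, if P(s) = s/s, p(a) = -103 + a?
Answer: -7345576832331327/15320521216 ≈ -4.7946e+5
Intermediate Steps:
P(s) = 1
C = -269892033/205744 (C = -7 + (237471/(-103 - 79) + 1/29392) = -7 + (237471/(-182) + 1*(1/29392)) = -7 + (237471*(-1/182) + 1/29392) = -7 + (-18267/14 + 1/29392) = -7 - 268451825/205744 = -269892033/205744 ≈ -1311.8)
C/(-74464) - 479460 = -269892033/205744/(-74464) - 479460 = -269892033/205744*(-1/74464) - 479460 = 269892033/15320521216 - 479460 = -7345576832331327/15320521216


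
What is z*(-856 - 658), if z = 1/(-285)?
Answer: 1514/285 ≈ 5.3123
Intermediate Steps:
z = -1/285 ≈ -0.0035088
z*(-856 - 658) = -(-856 - 658)/285 = -1/285*(-1514) = 1514/285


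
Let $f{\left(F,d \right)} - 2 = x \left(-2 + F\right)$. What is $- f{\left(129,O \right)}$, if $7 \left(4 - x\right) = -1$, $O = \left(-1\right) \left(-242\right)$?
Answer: $- \frac{3697}{7} \approx -528.14$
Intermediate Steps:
$O = 242$
$x = \frac{29}{7}$ ($x = 4 - - \frac{1}{7} = 4 + \frac{1}{7} = \frac{29}{7} \approx 4.1429$)
$f{\left(F,d \right)} = - \frac{44}{7} + \frac{29 F}{7}$ ($f{\left(F,d \right)} = 2 + \frac{29 \left(-2 + F\right)}{7} = 2 + \left(- \frac{58}{7} + \frac{29 F}{7}\right) = - \frac{44}{7} + \frac{29 F}{7}$)
$- f{\left(129,O \right)} = - (- \frac{44}{7} + \frac{29}{7} \cdot 129) = - (- \frac{44}{7} + \frac{3741}{7}) = \left(-1\right) \frac{3697}{7} = - \frac{3697}{7}$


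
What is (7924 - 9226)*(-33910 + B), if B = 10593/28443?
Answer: 418589327058/9481 ≈ 4.4150e+7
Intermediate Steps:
B = 3531/9481 (B = 10593*(1/28443) = 3531/9481 ≈ 0.37243)
(7924 - 9226)*(-33910 + B) = (7924 - 9226)*(-33910 + 3531/9481) = -1302*(-321497179/9481) = 418589327058/9481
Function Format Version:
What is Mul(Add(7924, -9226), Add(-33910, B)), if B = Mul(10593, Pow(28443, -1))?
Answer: Rational(418589327058, 9481) ≈ 4.4150e+7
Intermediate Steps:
B = Rational(3531, 9481) (B = Mul(10593, Rational(1, 28443)) = Rational(3531, 9481) ≈ 0.37243)
Mul(Add(7924, -9226), Add(-33910, B)) = Mul(Add(7924, -9226), Add(-33910, Rational(3531, 9481))) = Mul(-1302, Rational(-321497179, 9481)) = Rational(418589327058, 9481)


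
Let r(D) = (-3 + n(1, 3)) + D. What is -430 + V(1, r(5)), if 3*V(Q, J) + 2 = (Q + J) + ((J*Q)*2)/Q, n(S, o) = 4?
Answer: -1273/3 ≈ -424.33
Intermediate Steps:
r(D) = 1 + D (r(D) = (-3 + 4) + D = 1 + D)
V(Q, J) = -⅔ + J + Q/3 (V(Q, J) = -⅔ + ((Q + J) + ((J*Q)*2)/Q)/3 = -⅔ + ((J + Q) + (2*J*Q)/Q)/3 = -⅔ + ((J + Q) + 2*J)/3 = -⅔ + (Q + 3*J)/3 = -⅔ + (J + Q/3) = -⅔ + J + Q/3)
-430 + V(1, r(5)) = -430 + (-⅔ + (1 + 5) + (⅓)*1) = -430 + (-⅔ + 6 + ⅓) = -430 + 17/3 = -1273/3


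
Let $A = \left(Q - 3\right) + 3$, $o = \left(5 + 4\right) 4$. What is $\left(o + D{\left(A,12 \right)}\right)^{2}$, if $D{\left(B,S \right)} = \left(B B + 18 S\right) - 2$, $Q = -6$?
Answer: $81796$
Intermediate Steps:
$o = 36$ ($o = 9 \cdot 4 = 36$)
$A = -6$ ($A = \left(-6 - 3\right) + 3 = -9 + 3 = -6$)
$D{\left(B,S \right)} = -2 + B^{2} + 18 S$ ($D{\left(B,S \right)} = \left(B^{2} + 18 S\right) - 2 = -2 + B^{2} + 18 S$)
$\left(o + D{\left(A,12 \right)}\right)^{2} = \left(36 + \left(-2 + \left(-6\right)^{2} + 18 \cdot 12\right)\right)^{2} = \left(36 + \left(-2 + 36 + 216\right)\right)^{2} = \left(36 + 250\right)^{2} = 286^{2} = 81796$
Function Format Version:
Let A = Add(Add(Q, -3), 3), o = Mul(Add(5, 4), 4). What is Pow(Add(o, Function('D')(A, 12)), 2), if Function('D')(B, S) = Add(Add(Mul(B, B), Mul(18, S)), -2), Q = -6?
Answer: 81796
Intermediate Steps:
o = 36 (o = Mul(9, 4) = 36)
A = -6 (A = Add(Add(-6, -3), 3) = Add(-9, 3) = -6)
Function('D')(B, S) = Add(-2, Pow(B, 2), Mul(18, S)) (Function('D')(B, S) = Add(Add(Pow(B, 2), Mul(18, S)), -2) = Add(-2, Pow(B, 2), Mul(18, S)))
Pow(Add(o, Function('D')(A, 12)), 2) = Pow(Add(36, Add(-2, Pow(-6, 2), Mul(18, 12))), 2) = Pow(Add(36, Add(-2, 36, 216)), 2) = Pow(Add(36, 250), 2) = Pow(286, 2) = 81796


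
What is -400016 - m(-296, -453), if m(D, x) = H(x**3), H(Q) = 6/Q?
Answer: -12395119384942/30986559 ≈ -4.0002e+5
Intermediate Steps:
m(D, x) = 6/x**3 (m(D, x) = 6/(x**3) = 6/x**3)
-400016 - m(-296, -453) = -400016 - 6/(-453)**3 = -400016 - 6*(-1)/92959677 = -400016 - 1*(-2/30986559) = -400016 + 2/30986559 = -12395119384942/30986559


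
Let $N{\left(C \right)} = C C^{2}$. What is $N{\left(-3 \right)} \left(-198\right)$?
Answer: $5346$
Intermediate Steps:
$N{\left(C \right)} = C^{3}$
$N{\left(-3 \right)} \left(-198\right) = \left(-3\right)^{3} \left(-198\right) = \left(-27\right) \left(-198\right) = 5346$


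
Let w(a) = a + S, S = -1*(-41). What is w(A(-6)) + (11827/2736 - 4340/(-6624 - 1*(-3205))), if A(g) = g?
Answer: 379714193/9354384 ≈ 40.592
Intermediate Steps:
S = 41
w(a) = 41 + a (w(a) = a + 41 = 41 + a)
w(A(-6)) + (11827/2736 - 4340/(-6624 - 1*(-3205))) = (41 - 6) + (11827/2736 - 4340/(-6624 - 1*(-3205))) = 35 + (11827*(1/2736) - 4340/(-6624 + 3205)) = 35 + (11827/2736 - 4340/(-3419)) = 35 + (11827/2736 - 4340*(-1/3419)) = 35 + (11827/2736 + 4340/3419) = 35 + 52310753/9354384 = 379714193/9354384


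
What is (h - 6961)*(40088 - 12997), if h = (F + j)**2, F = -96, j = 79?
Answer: -180751152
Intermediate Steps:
h = 289 (h = (-96 + 79)**2 = (-17)**2 = 289)
(h - 6961)*(40088 - 12997) = (289 - 6961)*(40088 - 12997) = -6672*27091 = -180751152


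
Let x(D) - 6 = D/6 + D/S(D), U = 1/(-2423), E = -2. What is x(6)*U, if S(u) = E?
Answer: -4/2423 ≈ -0.0016508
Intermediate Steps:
S(u) = -2
U = -1/2423 ≈ -0.00041271
x(D) = 6 - D/3 (x(D) = 6 + (D/6 + D/(-2)) = 6 + (D*(⅙) + D*(-½)) = 6 + (D/6 - D/2) = 6 - D/3)
x(6)*U = (6 - ⅓*6)*(-1/2423) = (6 - 2)*(-1/2423) = 4*(-1/2423) = -4/2423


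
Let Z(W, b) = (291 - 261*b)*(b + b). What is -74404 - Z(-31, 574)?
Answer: 171578000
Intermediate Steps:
Z(W, b) = 2*b*(291 - 261*b) (Z(W, b) = (291 - 261*b)*(2*b) = 2*b*(291 - 261*b))
-74404 - Z(-31, 574) = -74404 - 6*574*(97 - 87*574) = -74404 - 6*574*(97 - 49938) = -74404 - 6*574*(-49841) = -74404 - 1*(-171652404) = -74404 + 171652404 = 171578000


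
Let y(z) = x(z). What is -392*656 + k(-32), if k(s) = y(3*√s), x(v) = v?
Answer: -257152 + 12*I*√2 ≈ -2.5715e+5 + 16.971*I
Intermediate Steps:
y(z) = z
k(s) = 3*√s
-392*656 + k(-32) = -392*656 + 3*√(-32) = -257152 + 3*(4*I*√2) = -257152 + 12*I*√2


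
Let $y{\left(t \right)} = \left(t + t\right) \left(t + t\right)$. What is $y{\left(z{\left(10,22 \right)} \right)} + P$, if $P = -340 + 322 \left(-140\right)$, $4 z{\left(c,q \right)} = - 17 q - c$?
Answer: $-8556$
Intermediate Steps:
$z{\left(c,q \right)} = - \frac{17 q}{4} - \frac{c}{4}$ ($z{\left(c,q \right)} = \frac{- 17 q - c}{4} = \frac{- c - 17 q}{4} = - \frac{17 q}{4} - \frac{c}{4}$)
$y{\left(t \right)} = 4 t^{2}$ ($y{\left(t \right)} = 2 t 2 t = 4 t^{2}$)
$P = -45420$ ($P = -340 - 45080 = -45420$)
$y{\left(z{\left(10,22 \right)} \right)} + P = 4 \left(\left(- \frac{17}{4}\right) 22 - \frac{5}{2}\right)^{2} - 45420 = 4 \left(- \frac{187}{2} - \frac{5}{2}\right)^{2} - 45420 = 4 \left(-96\right)^{2} - 45420 = 4 \cdot 9216 - 45420 = 36864 - 45420 = -8556$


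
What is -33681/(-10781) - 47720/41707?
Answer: 890264147/449643167 ≈ 1.9799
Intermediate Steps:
-33681/(-10781) - 47720/41707 = -33681*(-1/10781) - 47720*1/41707 = 33681/10781 - 47720/41707 = 890264147/449643167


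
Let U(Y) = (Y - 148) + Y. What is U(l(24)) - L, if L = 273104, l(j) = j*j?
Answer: -272100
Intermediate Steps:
l(j) = j²
U(Y) = -148 + 2*Y (U(Y) = (-148 + Y) + Y = -148 + 2*Y)
U(l(24)) - L = (-148 + 2*24²) - 1*273104 = (-148 + 2*576) - 273104 = (-148 + 1152) - 273104 = 1004 - 273104 = -272100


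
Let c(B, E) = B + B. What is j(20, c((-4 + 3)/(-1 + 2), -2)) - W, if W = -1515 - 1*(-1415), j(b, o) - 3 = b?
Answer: 123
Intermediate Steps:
c(B, E) = 2*B
j(b, o) = 3 + b
W = -100 (W = -1515 + 1415 = -100)
j(20, c((-4 + 3)/(-1 + 2), -2)) - W = (3 + 20) - 1*(-100) = 23 + 100 = 123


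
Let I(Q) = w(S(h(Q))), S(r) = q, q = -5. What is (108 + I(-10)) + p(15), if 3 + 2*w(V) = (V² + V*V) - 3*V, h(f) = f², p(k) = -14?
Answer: 125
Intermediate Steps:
S(r) = -5
w(V) = -3/2 + V² - 3*V/2 (w(V) = -3/2 + ((V² + V*V) - 3*V)/2 = -3/2 + ((V² + V²) - 3*V)/2 = -3/2 + (2*V² - 3*V)/2 = -3/2 + (-3*V + 2*V²)/2 = -3/2 + (V² - 3*V/2) = -3/2 + V² - 3*V/2)
I(Q) = 31 (I(Q) = -3/2 + (-5)² - 3/2*(-5) = -3/2 + 25 + 15/2 = 31)
(108 + I(-10)) + p(15) = (108 + 31) - 14 = 139 - 14 = 125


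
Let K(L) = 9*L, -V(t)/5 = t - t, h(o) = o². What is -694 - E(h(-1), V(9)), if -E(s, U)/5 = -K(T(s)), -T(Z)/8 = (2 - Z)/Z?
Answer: -334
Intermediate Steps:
V(t) = 0 (V(t) = -5*(t - t) = -5*0 = 0)
T(Z) = -8*(2 - Z)/Z
E(s, U) = 360 - 720/s (E(s, U) = -(-5)*9*(8 - 16/s) = -(-5)*(72 - 144/s) = -5*(-72 + 144/s) = 360 - 720/s)
-694 - E(h(-1), V(9)) = -694 - (360 - 720/((-1)²)) = -694 - (360 - 720/1) = -694 - (360 - 720*1) = -694 - (360 - 720) = -694 - 1*(-360) = -694 + 360 = -334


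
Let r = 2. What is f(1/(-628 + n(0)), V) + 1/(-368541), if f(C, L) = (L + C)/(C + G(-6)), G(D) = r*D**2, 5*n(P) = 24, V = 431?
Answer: 494947021784/82681067727 ≈ 5.9862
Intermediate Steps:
n(P) = 24/5 (n(P) = (1/5)*24 = 24/5)
G(D) = 2*D**2
f(C, L) = (C + L)/(72 + C) (f(C, L) = (L + C)/(C + 2*(-6)**2) = (C + L)/(C + 2*36) = (C + L)/(C + 72) = (C + L)/(72 + C))
f(1/(-628 + n(0)), V) + 1/(-368541) = (1/(-628 + 24/5) + 431)/(72 + 1/(-628 + 24/5)) + 1/(-368541) = (1/(-3116/5) + 431)/(72 + 1/(-3116/5)) - 1/368541 = (-5/3116 + 431)/(72 - 5/3116) - 1/368541 = (1342991/3116)/(224347/3116) - 1/368541 = (3116/224347)*(1342991/3116) - 1/368541 = 1342991/224347 - 1/368541 = 494947021784/82681067727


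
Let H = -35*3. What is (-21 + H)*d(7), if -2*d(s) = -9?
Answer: -567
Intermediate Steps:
H = -105
d(s) = 9/2 (d(s) = -1/2*(-9) = 9/2)
(-21 + H)*d(7) = (-21 - 105)*(9/2) = -126*9/2 = -567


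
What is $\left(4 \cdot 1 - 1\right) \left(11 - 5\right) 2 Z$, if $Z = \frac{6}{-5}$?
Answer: $- \frac{216}{5} \approx -43.2$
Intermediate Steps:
$Z = - \frac{6}{5}$ ($Z = 6 \left(- \frac{1}{5}\right) = - \frac{6}{5} \approx -1.2$)
$\left(4 \cdot 1 - 1\right) \left(11 - 5\right) 2 Z = \left(4 \cdot 1 - 1\right) \left(11 - 5\right) 2 \left(- \frac{6}{5}\right) = \left(4 - 1\right) 6 \left(- \frac{12}{5}\right) = 3 \cdot 6 \left(- \frac{12}{5}\right) = 18 \left(- \frac{12}{5}\right) = - \frac{216}{5}$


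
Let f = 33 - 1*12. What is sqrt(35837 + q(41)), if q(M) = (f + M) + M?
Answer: 2*sqrt(8985) ≈ 189.58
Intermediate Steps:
f = 21 (f = 33 - 12 = 21)
q(M) = 21 + 2*M (q(M) = (21 + M) + M = 21 + 2*M)
sqrt(35837 + q(41)) = sqrt(35837 + (21 + 2*41)) = sqrt(35837 + (21 + 82)) = sqrt(35837 + 103) = sqrt(35940) = 2*sqrt(8985)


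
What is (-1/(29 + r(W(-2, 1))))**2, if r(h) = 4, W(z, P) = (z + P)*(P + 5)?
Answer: 1/1089 ≈ 0.00091827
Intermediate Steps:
W(z, P) = (5 + P)*(P + z) (W(z, P) = (P + z)*(5 + P) = (5 + P)*(P + z))
(-1/(29 + r(W(-2, 1))))**2 = (-1/(29 + 4))**2 = (-1/33)**2 = 1/1089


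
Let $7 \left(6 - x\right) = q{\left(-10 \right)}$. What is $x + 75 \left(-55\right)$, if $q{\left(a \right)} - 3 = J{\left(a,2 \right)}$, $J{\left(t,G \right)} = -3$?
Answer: $-4119$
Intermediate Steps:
$q{\left(a \right)} = 0$ ($q{\left(a \right)} = 3 - 3 = 0$)
$x = 6$ ($x = 6 - 0 = 6 + 0 = 6$)
$x + 75 \left(-55\right) = 6 + 75 \left(-55\right) = 6 - 4125 = -4119$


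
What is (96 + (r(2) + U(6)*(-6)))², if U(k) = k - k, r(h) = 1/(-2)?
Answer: 36481/4 ≈ 9120.3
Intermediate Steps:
r(h) = -½
U(k) = 0
(96 + (r(2) + U(6)*(-6)))² = (96 + (-½ + 0*(-6)))² = (96 + (-½ + 0))² = (96 - ½)² = (191/2)² = 36481/4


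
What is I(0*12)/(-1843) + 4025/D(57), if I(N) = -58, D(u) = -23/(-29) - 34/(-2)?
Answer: 215154103/950988 ≈ 226.24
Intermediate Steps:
D(u) = 516/29 (D(u) = -23*(-1/29) - 34*(-½) = 23/29 + 17 = 516/29)
I(0*12)/(-1843) + 4025/D(57) = -58/(-1843) + 4025/(516/29) = -58*(-1/1843) + 4025*(29/516) = 58/1843 + 116725/516 = 215154103/950988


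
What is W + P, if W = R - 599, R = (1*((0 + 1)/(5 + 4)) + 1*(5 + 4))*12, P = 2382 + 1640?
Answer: 10597/3 ≈ 3532.3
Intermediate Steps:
P = 4022
R = 328/3 (R = (1*(1/9) + 1*9)*12 = (1*(1*(⅑)) + 9)*12 = (1*(⅑) + 9)*12 = (⅑ + 9)*12 = (82/9)*12 = 328/3 ≈ 109.33)
W = -1469/3 (W = 328/3 - 599 = -1469/3 ≈ -489.67)
W + P = -1469/3 + 4022 = 10597/3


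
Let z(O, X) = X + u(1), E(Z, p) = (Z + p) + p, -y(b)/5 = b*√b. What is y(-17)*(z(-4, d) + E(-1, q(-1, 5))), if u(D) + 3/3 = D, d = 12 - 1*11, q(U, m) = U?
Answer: -170*I*√17 ≈ -700.93*I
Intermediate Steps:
y(b) = -5*b^(3/2) (y(b) = -5*b*√b = -5*b^(3/2))
E(Z, p) = Z + 2*p
d = 1 (d = 12 - 11 = 1)
u(D) = -1 + D
z(O, X) = X (z(O, X) = X + (-1 + 1) = X + 0 = X)
y(-17)*(z(-4, d) + E(-1, q(-1, 5))) = (-(-85)*I*√17)*(1 + (-1 + 2*(-1))) = (-(-85)*I*√17)*(1 + (-1 - 2)) = (85*I*√17)*(1 - 3) = (85*I*√17)*(-2) = -170*I*√17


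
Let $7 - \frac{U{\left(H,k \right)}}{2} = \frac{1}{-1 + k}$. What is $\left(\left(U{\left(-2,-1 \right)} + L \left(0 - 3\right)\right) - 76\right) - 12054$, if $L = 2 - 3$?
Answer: $-12112$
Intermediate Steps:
$L = -1$ ($L = 2 - 3 = -1$)
$U{\left(H,k \right)} = 14 - \frac{2}{-1 + k}$
$\left(\left(U{\left(-2,-1 \right)} + L \left(0 - 3\right)\right) - 76\right) - 12054 = \left(\left(\frac{2 \left(-8 + 7 \left(-1\right)\right)}{-1 - 1} - \left(0 - 3\right)\right) - 76\right) - 12054 = \left(\left(\frac{2 \left(-8 - 7\right)}{-2} - \left(0 - 3\right)\right) - 76\right) - 12054 = \left(\left(2 \left(- \frac{1}{2}\right) \left(-15\right) - -3\right) - 76\right) - 12054 = \left(\left(15 + 3\right) - 76\right) - 12054 = \left(18 - 76\right) - 12054 = -58 - 12054 = -12112$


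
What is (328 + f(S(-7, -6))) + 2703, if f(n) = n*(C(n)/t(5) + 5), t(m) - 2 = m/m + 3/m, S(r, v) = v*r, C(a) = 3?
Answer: 3276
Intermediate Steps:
S(r, v) = r*v
t(m) = 3 + 3/m (t(m) = 2 + (m/m + 3/m) = 2 + (1 + 3/m) = 3 + 3/m)
f(n) = 35*n/6 (f(n) = n*(3/(3 + 3/5) + 5) = n*(3/(18/5) + 5) = n*(3*(5/18) + 5) = n*(5/6 + 5) = n*(35/6) = 35*n/6)
(328 + f(S(-7, -6))) + 2703 = (328 + 35*(-7*(-6))/6) + 2703 = (328 + (35/6)*42) + 2703 = (328 + 245) + 2703 = 573 + 2703 = 3276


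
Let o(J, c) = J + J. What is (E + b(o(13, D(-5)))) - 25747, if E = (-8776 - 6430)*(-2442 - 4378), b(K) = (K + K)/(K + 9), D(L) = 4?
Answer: 3628771107/35 ≈ 1.0368e+8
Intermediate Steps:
o(J, c) = 2*J
b(K) = 2*K/(9 + K) (b(K) = (2*K)/(9 + K) = 2*K/(9 + K))
E = 103704920 (E = -15206*(-6820) = 103704920)
(E + b(o(13, D(-5)))) - 25747 = (103704920 + 2*(2*13)/(9 + 2*13)) - 25747 = (103704920 + 2*26/(9 + 26)) - 25747 = (103704920 + 2*26/35) - 25747 = (103704920 + 2*26*(1/35)) - 25747 = (103704920 + 52/35) - 25747 = 3629672252/35 - 25747 = 3628771107/35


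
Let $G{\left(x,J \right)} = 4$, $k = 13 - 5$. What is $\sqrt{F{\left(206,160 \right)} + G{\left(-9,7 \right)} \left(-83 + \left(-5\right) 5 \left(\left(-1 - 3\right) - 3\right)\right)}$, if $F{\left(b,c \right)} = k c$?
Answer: $4 \sqrt{103} \approx 40.596$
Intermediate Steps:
$k = 8$
$F{\left(b,c \right)} = 8 c$
$\sqrt{F{\left(206,160 \right)} + G{\left(-9,7 \right)} \left(-83 + \left(-5\right) 5 \left(\left(-1 - 3\right) - 3\right)\right)} = \sqrt{8 \cdot 160 + 4 \left(-83 + \left(-5\right) 5 \left(\left(-1 - 3\right) - 3\right)\right)} = \sqrt{1280 + 4 \left(-83 - 25 \left(-4 - 3\right)\right)} = \sqrt{1280 + 4 \left(-83 - -175\right)} = \sqrt{1280 + 4 \left(-83 + 175\right)} = \sqrt{1280 + 4 \cdot 92} = \sqrt{1280 + 368} = \sqrt{1648} = 4 \sqrt{103}$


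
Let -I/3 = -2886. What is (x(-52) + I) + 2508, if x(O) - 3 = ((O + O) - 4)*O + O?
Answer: 16733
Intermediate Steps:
x(O) = 3 + O + O*(-4 + 2*O) (x(O) = 3 + (((O + O) - 4)*O + O) = 3 + ((2*O - 4)*O + O) = 3 + ((-4 + 2*O)*O + O) = 3 + (O*(-4 + 2*O) + O) = 3 + (O + O*(-4 + 2*O)) = 3 + O + O*(-4 + 2*O))
I = 8658 (I = -3*(-2886) = 8658)
(x(-52) + I) + 2508 = ((3 - 3*(-52) + 2*(-52)**2) + 8658) + 2508 = ((3 + 156 + 2*2704) + 8658) + 2508 = ((3 + 156 + 5408) + 8658) + 2508 = (5567 + 8658) + 2508 = 14225 + 2508 = 16733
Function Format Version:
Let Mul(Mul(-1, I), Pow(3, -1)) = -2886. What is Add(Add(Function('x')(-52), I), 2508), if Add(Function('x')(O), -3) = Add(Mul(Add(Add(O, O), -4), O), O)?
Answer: 16733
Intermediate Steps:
Function('x')(O) = Add(3, O, Mul(O, Add(-4, Mul(2, O)))) (Function('x')(O) = Add(3, Add(Mul(Add(Add(O, O), -4), O), O)) = Add(3, Add(Mul(Add(Mul(2, O), -4), O), O)) = Add(3, Add(Mul(Add(-4, Mul(2, O)), O), O)) = Add(3, Add(Mul(O, Add(-4, Mul(2, O))), O)) = Add(3, Add(O, Mul(O, Add(-4, Mul(2, O))))) = Add(3, O, Mul(O, Add(-4, Mul(2, O)))))
I = 8658 (I = Mul(-3, -2886) = 8658)
Add(Add(Function('x')(-52), I), 2508) = Add(Add(Add(3, Mul(-3, -52), Mul(2, Pow(-52, 2))), 8658), 2508) = Add(Add(Add(3, 156, Mul(2, 2704)), 8658), 2508) = Add(Add(Add(3, 156, 5408), 8658), 2508) = Add(Add(5567, 8658), 2508) = Add(14225, 2508) = 16733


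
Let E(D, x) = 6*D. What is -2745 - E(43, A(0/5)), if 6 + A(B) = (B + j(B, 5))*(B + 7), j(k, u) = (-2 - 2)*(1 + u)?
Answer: -3003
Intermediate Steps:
j(k, u) = -4 - 4*u (j(k, u) = -4*(1 + u) = -4 - 4*u)
A(B) = -6 + (-24 + B)*(7 + B) (A(B) = -6 + (B + (-4 - 4*5))*(B + 7) = -6 + (B + (-4 - 20))*(7 + B) = -6 + (B - 24)*(7 + B) = -6 + (-24 + B)*(7 + B))
-2745 - E(43, A(0/5)) = -2745 - 6*43 = -2745 - 1*258 = -2745 - 258 = -3003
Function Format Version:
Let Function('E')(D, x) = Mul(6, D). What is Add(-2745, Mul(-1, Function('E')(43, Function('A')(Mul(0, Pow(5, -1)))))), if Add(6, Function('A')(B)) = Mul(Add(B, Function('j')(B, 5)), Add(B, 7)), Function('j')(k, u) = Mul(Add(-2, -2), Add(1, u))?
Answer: -3003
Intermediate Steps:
Function('j')(k, u) = Add(-4, Mul(-4, u)) (Function('j')(k, u) = Mul(-4, Add(1, u)) = Add(-4, Mul(-4, u)))
Function('A')(B) = Add(-6, Mul(Add(-24, B), Add(7, B))) (Function('A')(B) = Add(-6, Mul(Add(B, Add(-4, Mul(-4, 5))), Add(B, 7))) = Add(-6, Mul(Add(B, Add(-4, -20)), Add(7, B))) = Add(-6, Mul(Add(B, -24), Add(7, B))) = Add(-6, Mul(Add(-24, B), Add(7, B))))
Add(-2745, Mul(-1, Function('E')(43, Function('A')(Mul(0, Pow(5, -1)))))) = Add(-2745, Mul(-1, Mul(6, 43))) = Add(-2745, Mul(-1, 258)) = Add(-2745, -258) = -3003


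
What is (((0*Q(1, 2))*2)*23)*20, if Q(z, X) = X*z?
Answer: 0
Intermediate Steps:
(((0*Q(1, 2))*2)*23)*20 = (((0*(2*1))*2)*23)*20 = (((0*2)*2)*23)*20 = ((0*2)*23)*20 = (0*23)*20 = 0*20 = 0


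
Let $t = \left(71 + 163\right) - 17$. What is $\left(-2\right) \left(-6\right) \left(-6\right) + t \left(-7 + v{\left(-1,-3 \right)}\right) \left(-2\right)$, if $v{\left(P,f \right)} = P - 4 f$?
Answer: $-1808$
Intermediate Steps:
$t = 217$ ($t = 234 - 17 = 217$)
$\left(-2\right) \left(-6\right) \left(-6\right) + t \left(-7 + v{\left(-1,-3 \right)}\right) \left(-2\right) = \left(-2\right) \left(-6\right) \left(-6\right) + 217 \left(-7 - -11\right) \left(-2\right) = 12 \left(-6\right) + 217 \left(-7 + \left(-1 + 12\right)\right) \left(-2\right) = -72 + 217 \left(-7 + 11\right) \left(-2\right) = -72 + 217 \cdot 4 \left(-2\right) = -72 + 217 \left(-8\right) = -72 - 1736 = -1808$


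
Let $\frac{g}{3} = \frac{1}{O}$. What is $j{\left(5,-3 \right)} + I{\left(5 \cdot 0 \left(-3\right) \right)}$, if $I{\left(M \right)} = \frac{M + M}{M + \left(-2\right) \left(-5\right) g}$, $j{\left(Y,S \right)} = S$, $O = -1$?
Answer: $-3$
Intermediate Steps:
$g = -3$ ($g = \frac{3}{-1} = 3 \left(-1\right) = -3$)
$I{\left(M \right)} = \frac{2 M}{-30 + M}$ ($I{\left(M \right)} = \frac{M + M}{M + \left(-2\right) \left(-5\right) \left(-3\right)} = \frac{2 M}{M + 10 \left(-3\right)} = \frac{2 M}{M - 30} = \frac{2 M}{-30 + M}$)
$j{\left(5,-3 \right)} + I{\left(5 \cdot 0 \left(-3\right) \right)} = -3 + \frac{2 \cdot 5 \cdot 0 \left(-3\right)}{-30 + 5 \cdot 0 \left(-3\right)} = -3 + \frac{2 \cdot 0 \left(-3\right)}{-30 + 0 \left(-3\right)} = -3 + 2 \cdot 0 \frac{1}{-30 + 0} = -3 + 2 \cdot 0 \frac{1}{-30} = -3 + 2 \cdot 0 \left(- \frac{1}{30}\right) = -3 + 0 = -3$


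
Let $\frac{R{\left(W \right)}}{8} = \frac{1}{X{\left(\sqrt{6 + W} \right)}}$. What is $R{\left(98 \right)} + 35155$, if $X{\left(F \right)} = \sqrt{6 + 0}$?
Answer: $35155 + \frac{4 \sqrt{6}}{3} \approx 35158.0$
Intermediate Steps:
$X{\left(F \right)} = \sqrt{6}$
$R{\left(W \right)} = \frac{4 \sqrt{6}}{3}$ ($R{\left(W \right)} = \frac{8}{\sqrt{6}} = 8 \frac{\sqrt{6}}{6} = \frac{4 \sqrt{6}}{3}$)
$R{\left(98 \right)} + 35155 = \frac{4 \sqrt{6}}{3} + 35155 = 35155 + \frac{4 \sqrt{6}}{3}$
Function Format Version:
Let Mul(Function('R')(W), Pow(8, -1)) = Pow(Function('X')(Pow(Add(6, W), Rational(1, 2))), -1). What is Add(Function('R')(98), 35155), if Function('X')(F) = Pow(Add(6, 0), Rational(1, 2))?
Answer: Add(35155, Mul(Rational(4, 3), Pow(6, Rational(1, 2)))) ≈ 35158.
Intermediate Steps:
Function('X')(F) = Pow(6, Rational(1, 2))
Function('R')(W) = Mul(Rational(4, 3), Pow(6, Rational(1, 2))) (Function('R')(W) = Mul(8, Pow(Pow(6, Rational(1, 2)), -1)) = Mul(8, Mul(Rational(1, 6), Pow(6, Rational(1, 2)))) = Mul(Rational(4, 3), Pow(6, Rational(1, 2))))
Add(Function('R')(98), 35155) = Add(Mul(Rational(4, 3), Pow(6, Rational(1, 2))), 35155) = Add(35155, Mul(Rational(4, 3), Pow(6, Rational(1, 2))))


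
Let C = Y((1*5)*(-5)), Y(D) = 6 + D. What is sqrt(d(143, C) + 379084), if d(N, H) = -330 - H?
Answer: sqrt(378773) ≈ 615.45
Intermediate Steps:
C = -19 (C = 6 + (1*5)*(-5) = 6 + 5*(-5) = 6 - 25 = -19)
sqrt(d(143, C) + 379084) = sqrt((-330 - 1*(-19)) + 379084) = sqrt((-330 + 19) + 379084) = sqrt(-311 + 379084) = sqrt(378773)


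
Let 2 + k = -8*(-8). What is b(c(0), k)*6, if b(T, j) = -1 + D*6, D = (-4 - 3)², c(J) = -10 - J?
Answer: 1758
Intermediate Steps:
k = 62 (k = -2 - 8*(-8) = -2 + 64 = 62)
D = 49 (D = (-7)² = 49)
b(T, j) = 293 (b(T, j) = -1 + 49*6 = -1 + 294 = 293)
b(c(0), k)*6 = 293*6 = 1758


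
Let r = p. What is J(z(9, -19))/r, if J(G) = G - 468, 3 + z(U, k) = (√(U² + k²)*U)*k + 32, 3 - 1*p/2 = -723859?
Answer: -439/1447724 - 9*√442/76196 ≈ -0.0027865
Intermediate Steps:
p = 1447724 (p = 6 - 2*(-723859) = 6 + 1447718 = 1447724)
r = 1447724
z(U, k) = 29 + U*k*√(U² + k²) (z(U, k) = -3 + ((√(U² + k²)*U)*k + 32) = -3 + ((U*√(U² + k²))*k + 32) = -3 + (U*k*√(U² + k²) + 32) = -3 + (32 + U*k*√(U² + k²)) = 29 + U*k*√(U² + k²))
J(G) = -468 + G
J(z(9, -19))/r = (-468 + (29 + 9*(-19)*√(9² + (-19)²)))/1447724 = (-468 + (29 + 9*(-19)*√(81 + 361)))*(1/1447724) = (-468 + (29 + 9*(-19)*√442))*(1/1447724) = (-468 + (29 - 171*√442))*(1/1447724) = (-439 - 171*√442)*(1/1447724) = -439/1447724 - 9*√442/76196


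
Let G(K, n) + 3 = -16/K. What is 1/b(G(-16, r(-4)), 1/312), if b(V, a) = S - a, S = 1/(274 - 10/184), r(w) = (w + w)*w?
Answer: 873704/389 ≈ 2246.0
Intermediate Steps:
r(w) = 2*w² (r(w) = (2*w)*w = 2*w²)
S = 92/25203 (S = 1/(274 - 10*1/184) = 1/(274 - 5/92) = 1/(25203/92) = 92/25203 ≈ 0.0036504)
G(K, n) = -3 - 16/K
b(V, a) = 92/25203 - a
1/b(G(-16, r(-4)), 1/312) = 1/(92/25203 - 1/312) = 1/(389/873704) = 873704/389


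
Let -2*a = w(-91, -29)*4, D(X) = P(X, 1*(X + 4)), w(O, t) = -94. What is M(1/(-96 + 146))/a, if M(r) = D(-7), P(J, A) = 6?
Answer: 3/94 ≈ 0.031915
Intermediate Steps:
D(X) = 6
a = 188 (a = -(-47)*4 = -½*(-376) = 188)
M(r) = 6
M(1/(-96 + 146))/a = 6/188 = 6*(1/188) = 3/94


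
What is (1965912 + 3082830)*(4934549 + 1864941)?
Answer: 34328870741580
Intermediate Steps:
(1965912 + 3082830)*(4934549 + 1864941) = 5048742*6799490 = 34328870741580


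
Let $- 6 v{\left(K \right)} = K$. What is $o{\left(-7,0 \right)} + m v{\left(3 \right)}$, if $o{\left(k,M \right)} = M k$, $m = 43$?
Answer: $- \frac{43}{2} \approx -21.5$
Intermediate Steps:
$v{\left(K \right)} = - \frac{K}{6}$
$o{\left(-7,0 \right)} + m v{\left(3 \right)} = 0 \left(-7\right) + 43 \left(\left(- \frac{1}{6}\right) 3\right) = 0 + 43 \left(- \frac{1}{2}\right) = 0 - \frac{43}{2} = - \frac{43}{2}$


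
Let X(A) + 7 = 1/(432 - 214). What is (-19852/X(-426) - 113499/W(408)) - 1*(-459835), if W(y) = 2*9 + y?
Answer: 100134112437/216550 ≈ 4.6241e+5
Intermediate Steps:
X(A) = -1525/218 (X(A) = -7 + 1/(432 - 214) = -7 + 1/218 = -1525/218)
W(y) = 18 + y
(-19852/X(-426) - 113499/W(408)) - 1*(-459835) = (-19852/(-1525/218) - 113499/(18 + 408)) - 1*(-459835) = (-19852*(-218/1525) - 113499/426) + 459835 = (4327736/1525 - 113499*1/426) + 459835 = (4327736/1525 - 37833/142) + 459835 = 556843187/216550 + 459835 = 100134112437/216550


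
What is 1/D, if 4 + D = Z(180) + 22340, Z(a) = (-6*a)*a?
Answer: -1/172064 ≈ -5.8118e-6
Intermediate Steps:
Z(a) = -6*a**2
D = -172064 (D = -4 + (-6*180**2 + 22340) = -4 + (-6*32400 + 22340) = -4 + (-194400 + 22340) = -4 - 172060 = -172064)
1/D = 1/(-172064) = -1/172064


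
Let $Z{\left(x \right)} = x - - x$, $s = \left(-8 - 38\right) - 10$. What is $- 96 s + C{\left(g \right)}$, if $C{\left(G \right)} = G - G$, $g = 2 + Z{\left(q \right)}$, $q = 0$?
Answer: $5376$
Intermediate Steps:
$s = -56$ ($s = -46 - 10 = -56$)
$Z{\left(x \right)} = 2 x$ ($Z{\left(x \right)} = x + x = 2 x$)
$g = 2$ ($g = 2 + 2 \cdot 0 = 2 + 0 = 2$)
$C{\left(G \right)} = 0$
$- 96 s + C{\left(g \right)} = \left(-96\right) \left(-56\right) + 0 = 5376 + 0 = 5376$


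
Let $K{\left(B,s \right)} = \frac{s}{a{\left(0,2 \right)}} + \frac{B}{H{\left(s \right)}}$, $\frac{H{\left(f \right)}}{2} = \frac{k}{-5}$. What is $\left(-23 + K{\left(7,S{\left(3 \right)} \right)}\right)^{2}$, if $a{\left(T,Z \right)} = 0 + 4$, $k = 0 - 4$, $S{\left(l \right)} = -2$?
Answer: $\frac{23409}{64} \approx 365.77$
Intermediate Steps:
$k = -4$
$H{\left(f \right)} = \frac{8}{5}$ ($H{\left(f \right)} = 2 \left(- \frac{4}{-5}\right) = 2 \left(\left(-4\right) \left(- \frac{1}{5}\right)\right) = 2 \cdot \frac{4}{5} = \frac{8}{5}$)
$a{\left(T,Z \right)} = 4$
$K{\left(B,s \right)} = \frac{s}{4} + \frac{5 B}{8}$ ($K{\left(B,s \right)} = \frac{s}{4} + \frac{B}{\frac{8}{5}} = s \frac{1}{4} + B \frac{5}{8} = \frac{s}{4} + \frac{5 B}{8}$)
$\left(-23 + K{\left(7,S{\left(3 \right)} \right)}\right)^{2} = \left(-23 + \left(\frac{1}{4} \left(-2\right) + \frac{5}{8} \cdot 7\right)\right)^{2} = \left(-23 + \left(- \frac{1}{2} + \frac{35}{8}\right)\right)^{2} = \left(-23 + \frac{31}{8}\right)^{2} = \left(- \frac{153}{8}\right)^{2} = \frac{23409}{64}$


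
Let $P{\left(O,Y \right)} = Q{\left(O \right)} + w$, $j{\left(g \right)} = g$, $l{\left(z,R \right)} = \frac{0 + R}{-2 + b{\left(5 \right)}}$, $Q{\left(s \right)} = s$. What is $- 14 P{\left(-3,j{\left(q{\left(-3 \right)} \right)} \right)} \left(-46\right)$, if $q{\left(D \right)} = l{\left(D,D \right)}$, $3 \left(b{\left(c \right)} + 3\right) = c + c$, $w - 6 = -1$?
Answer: $1288$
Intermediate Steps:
$w = 5$ ($w = 6 - 1 = 5$)
$b{\left(c \right)} = -3 + \frac{2 c}{3}$ ($b{\left(c \right)} = -3 + \frac{c + c}{3} = -3 + \frac{2 c}{3}$)
$l{\left(z,R \right)} = - \frac{3 R}{5}$ ($l{\left(z,R \right)} = \frac{0 + R}{-2 + \left(-3 + \frac{2}{3} \cdot 5\right)} = \frac{R}{-2 + \left(-3 + \frac{10}{3}\right)} = \frac{R}{-2 + \frac{1}{3}} = \frac{R}{- \frac{5}{3}} = R \left(- \frac{3}{5}\right) = - \frac{3 R}{5}$)
$q{\left(D \right)} = - \frac{3 D}{5}$
$P{\left(O,Y \right)} = 5 + O$ ($P{\left(O,Y \right)} = O + 5 = 5 + O$)
$- 14 P{\left(-3,j{\left(q{\left(-3 \right)} \right)} \right)} \left(-46\right) = - 14 \left(5 - 3\right) \left(-46\right) = \left(-14\right) 2 \left(-46\right) = \left(-28\right) \left(-46\right) = 1288$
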